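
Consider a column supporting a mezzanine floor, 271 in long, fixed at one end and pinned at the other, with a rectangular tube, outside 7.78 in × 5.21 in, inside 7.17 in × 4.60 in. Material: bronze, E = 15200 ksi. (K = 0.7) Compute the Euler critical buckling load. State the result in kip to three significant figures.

Weak-axis I_min = (h_o·b_o³ − h_i·b_i³)/12 with b_o = 5.21, b_i = 4.600 in (shorter outer/inner sides).
I_min = (7.78×5.21³ − 7.170×4.600³)/12 = 33.53 in⁴
Effective length L_e = K·L = 0.7 × 271 = 189.7 in
P_cr = π²EI / L_e² = π² × 15200×10³ × 33.53 / 189.7² = 1.398×10^5 lb

P_cr ≈ 140 kip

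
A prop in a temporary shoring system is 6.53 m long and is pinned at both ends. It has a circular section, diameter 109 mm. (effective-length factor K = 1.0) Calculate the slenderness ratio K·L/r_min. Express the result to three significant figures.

λ ≈ 240

I = πd⁴/64 = π×109⁴/64 = 6.929×10^6 mm⁴
A = 9.331×10^3 mm²;  r_min = √(I/A) = √(6.929×10^6/9.331×10^3) = 27.25 mm
L_e = K·L = 1 × 6.53 m = 6.530 m = 6530.0 mm
λ = L_e / r_min = 6530.0 / 27.25 = 240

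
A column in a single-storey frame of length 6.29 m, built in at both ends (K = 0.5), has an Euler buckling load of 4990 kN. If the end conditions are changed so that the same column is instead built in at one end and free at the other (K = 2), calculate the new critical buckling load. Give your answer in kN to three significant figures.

P_cr ∝ 1/K², so P_cr,new = P_cr,old × (K_old/K_new)² = 4990 × (0.5/2)²
= 4990 × 0.06250 = 312 kN

P_cr ≈ 312 kN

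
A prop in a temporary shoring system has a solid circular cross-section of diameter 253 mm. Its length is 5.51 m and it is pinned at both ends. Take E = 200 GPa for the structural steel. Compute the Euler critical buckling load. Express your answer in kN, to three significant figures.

I = πd⁴/64 = π×253⁴/64 = 2.011×10^8 mm⁴
I = 2.011×10^8 mm⁴ = 2.011×10^-4 m⁴
Effective length L_e = K·L = 1 × 5.51 = 5.510 m
P_cr = π²EI / L_e² = π² × 200×10⁹ × 2.011×10^-4 / 5.510² = 1.308×10^7 N

P_cr ≈ 13100 kN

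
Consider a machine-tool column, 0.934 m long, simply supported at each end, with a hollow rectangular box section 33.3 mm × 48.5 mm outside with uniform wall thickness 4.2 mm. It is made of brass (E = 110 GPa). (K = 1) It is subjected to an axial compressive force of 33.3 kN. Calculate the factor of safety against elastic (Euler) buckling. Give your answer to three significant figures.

n ≈ 3.65

Inner dimensions: h_i = 48.5 − 2×4.2 = 40.10 mm, b_i = 33.3 − 2×4.2 = 24.90 mm
Weak-axis I_min = (h_o·b_o³ − h_i·b_i³)/12 with b_o = 33.3, b_i = 24.90 mm (shorter outer/inner sides).
I_min = (48.5×33.3³ − 40.10×24.90³)/12 = 9.765×10^4 mm⁴
I = 9.765×10^4 mm⁴ = 9.765×10^-8 m⁴
Effective length L_e = K·L = 1 × 0.934 = 0.9340 m
P_cr = π²EI / L_e² = π² × 110×10⁹ × 9.765×10^-8 / 0.9340² = 1.215×10^5 N
Factor of safety n = P_cr / P = 121.53 / 33.3 = 3.65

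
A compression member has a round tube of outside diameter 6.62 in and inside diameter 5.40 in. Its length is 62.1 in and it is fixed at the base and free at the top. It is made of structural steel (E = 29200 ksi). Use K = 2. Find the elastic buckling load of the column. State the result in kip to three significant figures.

P_cr ≈ 982 kip

d_o = 6.62 in, d_i = 5.40 in
I = π(d_o⁴ − d_i⁴)/64 = π(6.62⁴ − 5.400⁴)/64 = 52.54 in⁴
Effective length L_e = K·L = 2 × 62.1 = 124.2 in
P_cr = π²EI / L_e² = π² × 29200×10³ × 52.54 / 124.2² = 9.815×10^5 lb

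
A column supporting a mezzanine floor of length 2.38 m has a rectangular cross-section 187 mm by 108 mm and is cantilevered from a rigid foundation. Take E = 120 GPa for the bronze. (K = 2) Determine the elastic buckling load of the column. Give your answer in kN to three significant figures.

Buckling occurs about the weak axis: I_min = h·b³/12 with b = 108 mm (the shorter side).
I_min = 187×108³/12 = 1.963×10^7 mm⁴
I = 1.963×10^7 mm⁴ = 1.963×10^-5 m⁴
Effective length L_e = K·L = 2 × 2.38 = 4.760 m
P_cr = π²EI / L_e² = π² × 120×10⁹ × 1.963×10^-5 / 4.760² = 1.026×10^6 N

P_cr ≈ 1030 kN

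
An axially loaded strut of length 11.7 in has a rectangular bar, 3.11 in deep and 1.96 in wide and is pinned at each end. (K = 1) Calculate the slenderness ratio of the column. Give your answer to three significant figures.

For a rectangle r_min = b/√12 = 1.96/√12 = 0.5658 in
L_e = K·L = 1 × 11.7 = 11.70 in
λ = L_e / r_min = 11.700 / 0.5658 = 20.7

λ ≈ 20.7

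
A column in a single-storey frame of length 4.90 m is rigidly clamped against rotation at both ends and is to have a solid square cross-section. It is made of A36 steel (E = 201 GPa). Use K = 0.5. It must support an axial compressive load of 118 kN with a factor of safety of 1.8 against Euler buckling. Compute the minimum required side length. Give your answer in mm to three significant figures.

a ≈ 52.7 mm

Required P_cr = n·P = 1.8 × 118 = 212.4 kN
L_e = K·L = 0.5 × 4.90 = 2.450 m
Required I = P_cr·L_e²/(π²E) = 2.124×10^5 × 2.450² / (π² × 2.01×10^11) = 6.427×10^-7 m⁴
I_req = 6.427×10^5 mm⁴
Solid square: I = a⁴/12  ⇒  a = (12I)^(1/4) = (12×6.427×10^5)^(1/4) = 52.7 mm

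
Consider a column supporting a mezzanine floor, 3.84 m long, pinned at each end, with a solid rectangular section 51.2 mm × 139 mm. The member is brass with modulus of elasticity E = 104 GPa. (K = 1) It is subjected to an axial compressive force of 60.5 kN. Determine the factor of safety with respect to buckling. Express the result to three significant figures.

Buckling occurs about the weak axis: I_min = h·b³/12 with b = 51.2 mm (the shorter side).
I_min = 139×51.2³/12 = 1.555×10^6 mm⁴
I = 1.555×10^6 mm⁴ = 1.555×10^-6 m⁴
Effective length L_e = K·L = 1 × 3.84 = 3.840 m
P_cr = π²EI / L_e² = π² × 104×10⁹ × 1.555×10^-6 / 3.840² = 1.082×10^5 N
Factor of safety n = P_cr / P = 108.22 / 60.5 = 1.79

n ≈ 1.79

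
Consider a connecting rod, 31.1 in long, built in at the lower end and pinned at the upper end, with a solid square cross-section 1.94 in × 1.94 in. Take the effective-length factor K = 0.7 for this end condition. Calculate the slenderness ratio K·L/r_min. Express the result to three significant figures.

λ ≈ 38.9

For a square r = a/√12 = 1.94/√12 = 0.5600 in
L_e = K·L = 0.7 × 31.1 = 21.77 in
λ = L_e / r_min = 21.770 / 0.5600 = 38.9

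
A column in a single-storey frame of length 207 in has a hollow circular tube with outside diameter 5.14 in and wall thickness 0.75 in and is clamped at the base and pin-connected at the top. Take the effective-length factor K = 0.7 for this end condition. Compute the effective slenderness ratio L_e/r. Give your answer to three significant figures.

λ ≈ 92.0

Inner diameter d_i = 5.14 − 2×0.75 = 3.640 in
I = π(d_o⁴ − d_i⁴)/64 = π(5.14⁴ − 3.640⁴)/64 = 25.65 in⁴
A = 10.34 in²;  r_min = √(I/A) = √(25.65/10.34) = 1.575 in
L_e = K·L = 0.7 × 207 = 144.9 in
λ = L_e / r_min = 144.90 / 1.575 = 92.0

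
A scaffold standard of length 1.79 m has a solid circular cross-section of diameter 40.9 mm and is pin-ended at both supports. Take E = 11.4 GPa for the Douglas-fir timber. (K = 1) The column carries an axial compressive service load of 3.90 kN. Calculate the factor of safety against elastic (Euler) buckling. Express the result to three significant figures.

n ≈ 1.24

I = πd⁴/64 = π×40.9⁴/64 = 1.374×10^5 mm⁴
I = 1.374×10^5 mm⁴ = 1.374×10^-7 m⁴
Effective length L_e = K·L = 1 × 1.79 = 1.790 m
P_cr = π²EI / L_e² = π² × 11.4×10⁹ × 1.374×10^-7 / 1.790² = 4.823×10^3 N
Factor of safety n = P_cr / P = 4.8235 / 3.90 = 1.24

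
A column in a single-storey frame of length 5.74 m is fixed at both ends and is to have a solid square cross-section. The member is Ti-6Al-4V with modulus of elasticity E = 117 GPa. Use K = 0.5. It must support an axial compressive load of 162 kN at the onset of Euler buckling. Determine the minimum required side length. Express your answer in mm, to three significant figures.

a ≈ 61.0 mm

L_e = K·L = 0.5 × 5.74 = 2.870 m
Required I = P_cr·L_e²/(π²E) = 1.620×10^5 × 2.870² / (π² × 1.17×10^11) = 1.156×10^-6 m⁴
I_req = 1.156×10^6 mm⁴
Solid square: I = a⁴/12  ⇒  a = (12I)^(1/4) = (12×1.156×10^6)^(1/4) = 61.0 mm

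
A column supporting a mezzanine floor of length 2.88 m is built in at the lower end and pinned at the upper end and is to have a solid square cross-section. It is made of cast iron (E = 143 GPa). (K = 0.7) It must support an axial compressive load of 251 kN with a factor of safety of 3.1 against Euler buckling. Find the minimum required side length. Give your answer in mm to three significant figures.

a ≈ 72.0 mm

Required P_cr = n·P = 3.1 × 251 = 778.1 kN
L_e = K·L = 0.7 × 2.88 = 2.016 m
Required I = P_cr·L_e²/(π²E) = 7.781×10^5 × 2.016² / (π² × 1.43×10^11) = 2.241×10^-6 m⁴
I_req = 2.241×10^6 mm⁴
Solid square: I = a⁴/12  ⇒  a = (12I)^(1/4) = (12×2.241×10^6)^(1/4) = 72.0 mm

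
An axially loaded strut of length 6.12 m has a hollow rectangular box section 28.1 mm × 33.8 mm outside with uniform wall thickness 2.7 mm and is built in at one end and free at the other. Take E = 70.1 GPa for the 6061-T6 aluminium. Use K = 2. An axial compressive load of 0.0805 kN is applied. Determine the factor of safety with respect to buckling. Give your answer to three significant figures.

Inner dimensions: h_i = 33.8 − 2×2.7 = 28.40 mm, b_i = 28.1 − 2×2.7 = 22.70 mm
Weak-axis I_min = (h_o·b_o³ − h_i·b_i³)/12 with b_o = 28.1, b_i = 22.70 mm (shorter outer/inner sides).
I_min = (33.8×28.1³ − 28.40×22.70³)/12 = 3.481×10^4 mm⁴
I = 3.481×10^4 mm⁴ = 3.481×10^-8 m⁴
Effective length L_e = K·L = 2 × 6.12 = 12.24 m
P_cr = π²EI / L_e² = π² × 70.1×10⁹ × 3.481×10^-8 / 12.24² = 160.8 N
Factor of safety n = P_cr / P = 0.16077 / 0.0805 = 2.00

n ≈ 2.00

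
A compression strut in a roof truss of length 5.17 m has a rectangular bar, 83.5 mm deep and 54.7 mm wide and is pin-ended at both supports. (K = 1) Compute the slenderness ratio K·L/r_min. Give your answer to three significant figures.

λ ≈ 327

Buckling occurs about the weak axis: I_min = h·b³/12 with b = 54.7 mm (the shorter side).
I_min = 83.5×54.7³/12 = 1.139×10^6 mm⁴
A = 4.567×10^3 mm²;  r_min = √(I/A) = √(1.139×10^6/4.567×10^3) = 15.79 mm
L_e = K·L = 1 × 5.17 m = 5.170 m = 5170.0 mm
λ = L_e / r_min = 5170.0 / 15.79 = 327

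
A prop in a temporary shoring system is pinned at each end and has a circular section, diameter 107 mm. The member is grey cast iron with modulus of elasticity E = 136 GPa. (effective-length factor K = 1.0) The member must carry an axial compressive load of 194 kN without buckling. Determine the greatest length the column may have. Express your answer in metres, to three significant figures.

L_max ≈ 6.67 m

I = πd⁴/64 = π×107⁴/64 = 6.434×10^6 mm⁴
I = 6.434×10^-6 m⁴
At the buckling limit P_cr = P = 1.940×10^5 N
From P_cr = π²EI/(K·L)²:  L = (1/K)·√(π²EI/P_cr) = (1/1)·√(π²×1.36×10^11×6.434×10^-6/1.940×10^5)
L = 6.67 m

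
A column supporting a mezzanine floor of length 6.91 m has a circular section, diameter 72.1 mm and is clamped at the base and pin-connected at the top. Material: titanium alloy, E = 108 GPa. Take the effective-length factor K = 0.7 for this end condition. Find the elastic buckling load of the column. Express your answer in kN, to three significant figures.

I = πd⁴/64 = π×72.1⁴/64 = 1.327×10^6 mm⁴
I = 1.327×10^6 mm⁴ = 1.327×10^-6 m⁴
Effective length L_e = K·L = 0.7 × 6.91 = 4.837 m
P_cr = π²EI / L_e² = π² × 108×10⁹ × 1.327×10^-6 / 4.837² = 6.043×10^4 N

P_cr ≈ 60.4 kN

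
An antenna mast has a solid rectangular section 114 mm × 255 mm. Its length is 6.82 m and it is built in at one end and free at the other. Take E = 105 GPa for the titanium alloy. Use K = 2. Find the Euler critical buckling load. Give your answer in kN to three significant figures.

Buckling occurs about the weak axis: I_min = h·b³/12 with b = 114 mm (the shorter side).
I_min = 255×114³/12 = 3.148×10^7 mm⁴
I = 3.148×10^7 mm⁴ = 3.148×10^-5 m⁴
Effective length L_e = K·L = 2 × 6.82 = 13.64 m
P_cr = π²EI / L_e² = π² × 105×10⁹ × 3.148×10^-5 / 13.64² = 1.754×10^5 N

P_cr ≈ 175 kN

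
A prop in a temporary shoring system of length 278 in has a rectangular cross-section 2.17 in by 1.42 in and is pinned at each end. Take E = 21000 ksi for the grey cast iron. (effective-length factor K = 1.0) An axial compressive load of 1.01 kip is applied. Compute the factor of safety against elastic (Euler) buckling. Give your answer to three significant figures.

n ≈ 1.37

Buckling occurs about the weak axis: I_min = h·b³/12 with b = 1.42 in (the shorter side).
I_min = 2.17×1.42³/12 = 0.5178 in⁴
Effective length L_e = K·L = 1 × 278 = 278.0 in
P_cr = π²EI / L_e² = π² × 21000×10³ × 0.5178 / 278.0² = 1.389×10^3 lb
Factor of safety n = P_cr / P = 1.3886 / 1.01 = 1.37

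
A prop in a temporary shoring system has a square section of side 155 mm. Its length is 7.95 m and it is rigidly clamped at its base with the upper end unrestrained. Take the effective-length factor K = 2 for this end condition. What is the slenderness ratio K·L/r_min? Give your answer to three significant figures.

λ ≈ 355

For a square r = a/√12 = 155/√12 = 44.74 mm
L_e = K·L = 2 × 7.95 m = 15.90 m = 15900 mm
λ = L_e / r_min = 15900 / 44.74 = 355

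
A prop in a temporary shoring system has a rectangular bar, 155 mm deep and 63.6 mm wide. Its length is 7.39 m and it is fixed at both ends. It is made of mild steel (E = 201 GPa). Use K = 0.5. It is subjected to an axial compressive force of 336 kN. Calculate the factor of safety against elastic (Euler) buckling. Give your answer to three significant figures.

n ≈ 1.44

Buckling occurs about the weak axis: I_min = h·b³/12 with b = 63.6 mm (the shorter side).
I_min = 155×63.6³/12 = 3.323×10^6 mm⁴
I = 3.323×10^6 mm⁴ = 3.323×10^-6 m⁴
Effective length L_e = K·L = 0.5 × 7.39 = 3.695 m
P_cr = π²EI / L_e² = π² × 201×10⁹ × 3.323×10^-6 / 3.695² = 4.828×10^5 N
Factor of safety n = P_cr / P = 482.82 / 336 = 1.44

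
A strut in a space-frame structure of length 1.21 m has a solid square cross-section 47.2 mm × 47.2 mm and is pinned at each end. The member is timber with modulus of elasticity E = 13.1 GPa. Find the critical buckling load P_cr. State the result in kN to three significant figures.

I = a⁴/12 = 47.2⁴/12 = 4.136×10^5 mm⁴
I = 4.136×10^5 mm⁴ = 4.136×10^-7 m⁴
Effective length L_e = K·L = 1 × 1.21 = 1.210 m
P_cr = π²EI / L_e² = π² × 13.1×10⁹ × 4.136×10^-7 / 1.210² = 3.652×10^4 N

P_cr ≈ 36.5 kN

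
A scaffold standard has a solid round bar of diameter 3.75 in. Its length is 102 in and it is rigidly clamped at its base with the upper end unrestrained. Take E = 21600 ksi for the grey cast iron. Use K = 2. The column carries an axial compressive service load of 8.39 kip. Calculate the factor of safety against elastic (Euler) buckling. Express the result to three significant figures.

I = πd⁴/64 = π×3.75⁴/64 = 9.707 in⁴
Effective length L_e = K·L = 2 × 102 = 204.0 in
P_cr = π²EI / L_e² = π² × 21600×10³ × 9.707 / 204.0² = 4.973×10^4 lb
Factor of safety n = P_cr / P = 49.727 / 8.39 = 5.93

n ≈ 5.93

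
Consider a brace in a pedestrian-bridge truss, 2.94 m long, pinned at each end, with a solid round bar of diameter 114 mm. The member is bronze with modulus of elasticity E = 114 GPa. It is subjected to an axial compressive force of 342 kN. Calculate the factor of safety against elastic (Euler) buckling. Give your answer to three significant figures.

n ≈ 3.16

I = πd⁴/64 = π×114⁴/64 = 8.291×10^6 mm⁴
I = 8.291×10^6 mm⁴ = 8.291×10^-6 m⁴
Effective length L_e = K·L = 1 × 2.94 = 2.940 m
P_cr = π²EI / L_e² = π² × 114×10⁹ × 8.291×10^-6 / 2.940² = 1.079×10^6 N
Factor of safety n = P_cr / P = 1079.2 / 342 = 3.16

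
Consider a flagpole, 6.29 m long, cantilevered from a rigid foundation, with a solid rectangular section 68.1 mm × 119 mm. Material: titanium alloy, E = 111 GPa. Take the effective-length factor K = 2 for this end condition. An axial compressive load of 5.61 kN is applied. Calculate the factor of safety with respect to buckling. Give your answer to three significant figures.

n ≈ 3.86

Buckling occurs about the weak axis: I_min = h·b³/12 with b = 68.1 mm (the shorter side).
I_min = 119×68.1³/12 = 3.132×10^6 mm⁴
I = 3.132×10^6 mm⁴ = 3.132×10^-6 m⁴
Effective length L_e = K·L = 2 × 6.29 = 12.58 m
P_cr = π²EI / L_e² = π² × 111×10⁹ × 3.132×10^-6 / 12.58² = 2.168×10^4 N
Factor of safety n = P_cr / P = 21.680 / 5.61 = 3.86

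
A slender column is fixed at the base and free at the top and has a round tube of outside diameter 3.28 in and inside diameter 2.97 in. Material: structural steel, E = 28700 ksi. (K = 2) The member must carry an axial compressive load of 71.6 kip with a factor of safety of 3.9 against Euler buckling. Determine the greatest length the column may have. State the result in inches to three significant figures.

L_max ≈ 21.7 in

d_o = 3.28 in, d_i = 2.97 in
I = π(d_o⁴ − d_i⁴)/64 = π(3.28⁴ − 2.970⁴)/64 = 1.862 in⁴
Required critical load P_cr = n·P = 3.9 × 71.6 = 279.2 kip = 2.792×10^5 lb
From P_cr = π²EI/(K·L)²:  L = (1/K)·√(π²EI/P_cr) = (1/2)·√(π²×2.87×10^7×1.862/2.792×10^5)
L = 21.7 in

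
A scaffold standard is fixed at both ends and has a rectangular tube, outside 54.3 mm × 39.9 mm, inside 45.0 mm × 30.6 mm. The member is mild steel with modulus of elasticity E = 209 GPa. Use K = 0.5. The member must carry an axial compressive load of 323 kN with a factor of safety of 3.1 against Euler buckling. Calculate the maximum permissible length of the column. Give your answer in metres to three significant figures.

Weak-axis I_min = (h_o·b_o³ − h_i·b_i³)/12 with b_o = 39.9, b_i = 30.60 mm (shorter outer/inner sides).
I_min = (54.3×39.9³ − 45.00×30.60³)/12 = 1.800×10^5 mm⁴
I = 1.800×10^-7 m⁴
Required critical load P_cr = n·P = 3.1 × 323 = 1001 kN = 1.001×10^6 N
From P_cr = π²EI/(K·L)²:  L = (1/K)·√(π²EI/P_cr) = (1/0.5)·√(π²×2.09×10^11×1.800×10^-7/1.001×10^6)
L = 1.22 m

L_max ≈ 1.22 m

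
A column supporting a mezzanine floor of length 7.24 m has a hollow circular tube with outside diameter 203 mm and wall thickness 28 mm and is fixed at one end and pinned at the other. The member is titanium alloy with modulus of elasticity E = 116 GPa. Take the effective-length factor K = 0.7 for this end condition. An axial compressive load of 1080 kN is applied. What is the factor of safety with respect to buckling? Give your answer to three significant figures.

Inner diameter d_i = 203 − 2×28 = 147.0 mm
I = π(d_o⁴ − d_i⁴)/64 = π(203⁴ − 147.0⁴)/64 = 6.044×10^7 mm⁴
I = 6.044×10^7 mm⁴ = 6.044×10^-5 m⁴
Effective length L_e = K·L = 0.7 × 7.24 = 5.068 m
P_cr = π²EI / L_e² = π² × 116×10⁹ × 6.044×10^-5 / 5.068² = 2.694×10^6 N
Factor of safety n = P_cr / P = 2694.0 / 1080 = 2.49

n ≈ 2.49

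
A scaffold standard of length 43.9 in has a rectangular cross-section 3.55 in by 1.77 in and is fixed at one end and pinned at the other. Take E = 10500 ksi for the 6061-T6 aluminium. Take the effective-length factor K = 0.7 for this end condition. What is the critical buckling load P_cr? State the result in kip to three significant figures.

Buckling occurs about the weak axis: I_min = h·b³/12 with b = 1.77 in (the shorter side).
I_min = 3.55×1.77³/12 = 1.640 in⁴
Effective length L_e = K·L = 0.7 × 43.9 = 30.73 in
P_cr = π²EI / L_e² = π² × 10500×10³ × 1.640 / 30.73² = 1.800×10^5 lb

P_cr ≈ 180 kip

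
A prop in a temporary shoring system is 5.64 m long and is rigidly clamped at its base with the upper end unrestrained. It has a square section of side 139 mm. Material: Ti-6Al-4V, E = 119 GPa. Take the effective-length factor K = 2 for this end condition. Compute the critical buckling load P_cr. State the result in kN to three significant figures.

P_cr ≈ 287 kN

I = a⁴/12 = 139⁴/12 = 3.111×10^7 mm⁴
I = 3.111×10^7 mm⁴ = 3.111×10^-5 m⁴
Effective length L_e = K·L = 2 × 5.64 = 11.28 m
P_cr = π²EI / L_e² = π² × 119×10⁹ × 3.111×10^-5 / 11.28² = 2.871×10^5 N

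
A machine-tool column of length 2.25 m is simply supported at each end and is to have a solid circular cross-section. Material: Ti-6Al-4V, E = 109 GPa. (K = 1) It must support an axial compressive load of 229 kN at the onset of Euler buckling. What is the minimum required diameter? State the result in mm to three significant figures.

d ≈ 68.5 mm

L_e = K·L = 1 × 2.25 = 2.250 m
Required I = P_cr·L_e²/(π²E) = 2.290×10^5 × 2.250² / (π² × 1.09×10^11) = 1.078×10^-6 m⁴
I_req = 1.078×10^6 mm⁴
Solid circle: I = πd⁴/64  ⇒  d = (64I/π)^(1/4) = (64×1.078×10^6/π)^(1/4) = 68.5 mm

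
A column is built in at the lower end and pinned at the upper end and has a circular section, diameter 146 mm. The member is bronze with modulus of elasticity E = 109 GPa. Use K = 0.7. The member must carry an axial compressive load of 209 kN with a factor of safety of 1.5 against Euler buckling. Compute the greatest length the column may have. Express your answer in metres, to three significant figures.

I = πd⁴/64 = π×146⁴/64 = 2.230×10^7 mm⁴
I = 2.230×10^-5 m⁴
Required critical load P_cr = n·P = 1.5 × 209 = 313.5 kN = 3.135×10^5 N
From P_cr = π²EI/(K·L)²:  L = (1/K)·√(π²EI/P_cr) = (1/0.7)·√(π²×1.09×10^11×2.230×10^-5/3.135×10^5)
L = 12.5 m

L_max ≈ 12.5 m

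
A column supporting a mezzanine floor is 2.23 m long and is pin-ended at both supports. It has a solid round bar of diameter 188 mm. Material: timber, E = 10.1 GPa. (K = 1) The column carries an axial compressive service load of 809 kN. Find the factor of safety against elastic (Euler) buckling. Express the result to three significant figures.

n ≈ 1.52

I = πd⁴/64 = π×188⁴/64 = 6.132×10^7 mm⁴
I = 6.132×10^7 mm⁴ = 6.132×10^-5 m⁴
Effective length L_e = K·L = 1 × 2.23 = 2.230 m
P_cr = π²EI / L_e² = π² × 10.1×10⁹ × 6.132×10^-5 / 2.230² = 1.229×10^6 N
Factor of safety n = P_cr / P = 1229.2 / 809 = 1.52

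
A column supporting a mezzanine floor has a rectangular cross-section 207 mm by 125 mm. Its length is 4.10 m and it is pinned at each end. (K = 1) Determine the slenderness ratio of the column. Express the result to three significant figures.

Buckling occurs about the weak axis: I_min = h·b³/12 with b = 125 mm (the shorter side).
I_min = 207×125³/12 = 3.369×10^7 mm⁴
A = 2.587×10^4 mm²;  r_min = √(I/A) = √(3.369×10^7/2.587×10^4) = 36.08 mm
L_e = K·L = 1 × 4.10 m = 4.100 m = 4100.0 mm
λ = L_e / r_min = 4100.0 / 36.08 = 114

λ ≈ 114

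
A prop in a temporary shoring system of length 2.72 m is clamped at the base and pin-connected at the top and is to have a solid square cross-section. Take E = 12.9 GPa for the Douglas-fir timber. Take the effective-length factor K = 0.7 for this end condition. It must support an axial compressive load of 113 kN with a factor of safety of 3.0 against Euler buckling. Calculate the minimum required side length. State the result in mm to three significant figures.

a ≈ 104 mm

Required P_cr = n·P = 3.0 × 113 = 339.0 kN
L_e = K·L = 0.7 × 2.72 = 1.904 m
Required I = P_cr·L_e²/(π²E) = 3.390×10^5 × 1.904² / (π² × 1.29×10^10) = 9.653×10^-6 m⁴
I_req = 9.653×10^6 mm⁴
Solid square: I = a⁴/12  ⇒  a = (12I)^(1/4) = (12×9.653×10^6)^(1/4) = 104 mm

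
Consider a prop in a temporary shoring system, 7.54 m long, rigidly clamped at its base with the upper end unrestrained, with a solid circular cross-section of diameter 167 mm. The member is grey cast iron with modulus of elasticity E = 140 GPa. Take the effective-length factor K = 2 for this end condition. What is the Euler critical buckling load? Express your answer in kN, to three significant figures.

P_cr ≈ 232 kN

I = πd⁴/64 = π×167⁴/64 = 3.818×10^7 mm⁴
I = 3.818×10^7 mm⁴ = 3.818×10^-5 m⁴
Effective length L_e = K·L = 2 × 7.54 = 15.08 m
P_cr = π²EI / L_e² = π² × 140×10⁹ × 3.818×10^-5 / 15.08² = 2.320×10^5 N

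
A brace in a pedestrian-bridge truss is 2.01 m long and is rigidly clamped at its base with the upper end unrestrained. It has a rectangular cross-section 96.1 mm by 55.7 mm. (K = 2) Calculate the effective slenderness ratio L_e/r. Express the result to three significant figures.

λ ≈ 250

For a rectangle r_min = b/√12 = 55.7/√12 = 16.08 mm
L_e = K·L = 2 × 2.01 m = 4.020 m = 4020.0 mm
λ = L_e / r_min = 4020.0 / 16.08 = 250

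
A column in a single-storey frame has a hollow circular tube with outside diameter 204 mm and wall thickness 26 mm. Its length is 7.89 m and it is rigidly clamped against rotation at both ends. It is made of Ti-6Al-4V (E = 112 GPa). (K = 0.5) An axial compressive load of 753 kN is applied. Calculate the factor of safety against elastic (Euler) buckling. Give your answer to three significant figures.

n ≈ 5.55

Inner diameter d_i = 204 − 2×26 = 152.0 mm
I = π(d_o⁴ − d_i⁴)/64 = π(204⁴ − 152.0⁴)/64 = 5.881×10^7 mm⁴
I = 5.881×10^7 mm⁴ = 5.881×10^-5 m⁴
Effective length L_e = K·L = 0.5 × 7.89 = 3.945 m
P_cr = π²EI / L_e² = π² × 112×10⁹ × 5.881×10^-5 / 3.945² = 4.177×10^6 N
Factor of safety n = P_cr / P = 4177.2 / 753 = 5.55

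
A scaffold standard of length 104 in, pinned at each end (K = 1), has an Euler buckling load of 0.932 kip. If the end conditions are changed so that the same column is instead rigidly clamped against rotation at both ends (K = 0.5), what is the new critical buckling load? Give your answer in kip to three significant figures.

P_cr ∝ 1/K², so P_cr,new = P_cr,old × (K_old/K_new)² = 0.932 × (1/0.5)²
= 0.932 × 4.000 = 3.73 kip

P_cr ≈ 3.73 kip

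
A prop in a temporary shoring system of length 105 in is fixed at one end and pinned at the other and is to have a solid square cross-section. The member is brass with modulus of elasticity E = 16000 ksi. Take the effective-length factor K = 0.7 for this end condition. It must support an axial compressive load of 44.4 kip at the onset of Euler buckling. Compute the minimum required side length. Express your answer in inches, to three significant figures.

L_e = K·L = 0.7 × 105 = 73.50 in
Required I = P_cr·L_e²/(π²E) = 4.440×10^4 × 73.50² / (π² × 1.60×10^7) = 1.519 in⁴
Solid square: I = a⁴/12  ⇒  a = (12I)^(1/4) = (12×1.519)^(1/4) = 2.07 in

a ≈ 2.07 in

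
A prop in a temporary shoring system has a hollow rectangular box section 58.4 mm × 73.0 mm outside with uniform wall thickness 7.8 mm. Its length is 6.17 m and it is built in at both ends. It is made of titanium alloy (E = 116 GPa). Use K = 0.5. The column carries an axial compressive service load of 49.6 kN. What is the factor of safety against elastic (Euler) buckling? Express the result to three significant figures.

Inner dimensions: h_i = 73.0 − 2×7.8 = 57.40 mm, b_i = 58.4 − 2×7.8 = 42.80 mm
Weak-axis I_min = (h_o·b_o³ − h_i·b_i³)/12 with b_o = 58.4, b_i = 42.80 mm (shorter outer/inner sides).
I_min = (73.0×58.4³ − 57.40×42.80³)/12 = 8.366×10^5 mm⁴
I = 8.366×10^5 mm⁴ = 8.366×10^-7 m⁴
Effective length L_e = K·L = 0.5 × 6.17 = 3.085 m
P_cr = π²EI / L_e² = π² × 116×10⁹ × 8.366×10^-7 / 3.085² = 1.006×10^5 N
Factor of safety n = P_cr / P = 100.64 / 49.6 = 2.03

n ≈ 2.03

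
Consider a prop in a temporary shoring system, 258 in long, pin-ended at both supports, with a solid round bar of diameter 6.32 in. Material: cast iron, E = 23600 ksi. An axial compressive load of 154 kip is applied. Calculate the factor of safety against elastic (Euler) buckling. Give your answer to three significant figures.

n ≈ 1.78

I = πd⁴/64 = π×6.32⁴/64 = 78.31 in⁴
Effective length L_e = K·L = 1 × 258 = 258.0 in
P_cr = π²EI / L_e² = π² × 23600×10³ × 78.31 / 258.0² = 2.740×10^5 lb
Factor of safety n = P_cr / P = 274.04 / 154 = 1.78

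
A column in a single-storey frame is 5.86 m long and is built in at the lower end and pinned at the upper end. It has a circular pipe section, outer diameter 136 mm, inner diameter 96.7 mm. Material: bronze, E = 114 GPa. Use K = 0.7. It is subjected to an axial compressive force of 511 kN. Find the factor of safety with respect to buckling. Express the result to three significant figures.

d_o = 136 mm, d_i = 96.7 mm
I = π(d_o⁴ − d_i⁴)/64 = π(136⁴ − 96.70⁴)/64 = 1.250×10^7 mm⁴
I = 1.250×10^7 mm⁴ = 1.250×10^-5 m⁴
Effective length L_e = K·L = 0.7 × 5.86 = 4.102 m
P_cr = π²EI / L_e² = π² × 114×10⁹ × 1.250×10^-5 / 4.102² = 8.359×10^5 N
Factor of safety n = P_cr / P = 835.89 / 511 = 1.64

n ≈ 1.64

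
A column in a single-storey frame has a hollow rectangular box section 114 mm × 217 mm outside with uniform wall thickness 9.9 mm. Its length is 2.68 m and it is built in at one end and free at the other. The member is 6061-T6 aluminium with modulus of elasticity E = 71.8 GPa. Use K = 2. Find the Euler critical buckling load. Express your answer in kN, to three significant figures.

Inner dimensions: h_i = 217 − 2×9.9 = 197.2 mm, b_i = 114 − 2×9.9 = 94.20 mm
Weak-axis I_min = (h_o·b_o³ − h_i·b_i³)/12 with b_o = 114, b_i = 94.20 mm (shorter outer/inner sides).
I_min = (217×114³ − 197.2×94.20³)/12 = 1.305×10^7 mm⁴
I = 1.305×10^7 mm⁴ = 1.305×10^-5 m⁴
Effective length L_e = K·L = 2 × 2.68 = 5.360 m
P_cr = π²EI / L_e² = π² × 71.8×10⁹ × 1.305×10^-5 / 5.360² = 3.220×10^5 N

P_cr ≈ 322 kN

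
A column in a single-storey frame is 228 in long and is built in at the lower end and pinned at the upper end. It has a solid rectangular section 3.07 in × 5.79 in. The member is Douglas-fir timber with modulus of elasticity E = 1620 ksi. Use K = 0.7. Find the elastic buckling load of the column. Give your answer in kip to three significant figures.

Buckling occurs about the weak axis: I_min = h·b³/12 with b = 3.07 in (the shorter side).
I_min = 5.79×3.07³/12 = 13.96 in⁴
Effective length L_e = K·L = 0.7 × 228 = 159.6 in
P_cr = π²EI / L_e² = π² × 1620×10³ × 13.96 / 159.6² = 8.763×10^3 lb

P_cr ≈ 8.76 kip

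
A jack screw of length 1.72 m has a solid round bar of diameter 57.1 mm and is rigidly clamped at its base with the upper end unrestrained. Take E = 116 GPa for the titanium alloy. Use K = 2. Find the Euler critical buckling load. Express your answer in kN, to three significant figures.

P_cr ≈ 50.5 kN

I = πd⁴/64 = π×57.1⁴/64 = 5.218×10^5 mm⁴
I = 5.218×10^5 mm⁴ = 5.218×10^-7 m⁴
Effective length L_e = K·L = 2 × 1.72 = 3.440 m
P_cr = π²EI / L_e² = π² × 116×10⁹ × 5.218×10^-7 / 3.440² = 5.048×10^4 N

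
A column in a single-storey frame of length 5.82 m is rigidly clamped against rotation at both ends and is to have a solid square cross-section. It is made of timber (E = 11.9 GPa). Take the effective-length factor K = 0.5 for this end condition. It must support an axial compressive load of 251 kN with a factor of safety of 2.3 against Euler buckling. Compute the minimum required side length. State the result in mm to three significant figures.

a ≈ 149 mm

Required P_cr = n·P = 2.3 × 251 = 577.3 kN
L_e = K·L = 0.5 × 5.82 = 2.910 m
Required I = P_cr·L_e²/(π²E) = 5.773×10^5 × 2.910² / (π² × 1.19×10^10) = 4.162×10^-5 m⁴
I_req = 4.162×10^7 mm⁴
Solid square: I = a⁴/12  ⇒  a = (12I)^(1/4) = (12×4.162×10^7)^(1/4) = 149 mm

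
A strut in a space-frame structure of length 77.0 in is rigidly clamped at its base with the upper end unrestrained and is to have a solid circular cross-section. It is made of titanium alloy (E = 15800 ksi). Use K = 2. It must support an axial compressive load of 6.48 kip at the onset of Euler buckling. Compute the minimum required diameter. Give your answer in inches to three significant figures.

L_e = K·L = 2 × 77.0 = 154.0 in
Required I = P_cr·L_e²/(π²E) = 6.480×10^3 × 154.0² / (π² × 1.58×10^7) = 0.9855 in⁴
Solid circle: I = πd⁴/64  ⇒  d = (64I/π)^(1/4) = (64×0.9855/π)^(1/4) = 2.12 in

d ≈ 2.12 in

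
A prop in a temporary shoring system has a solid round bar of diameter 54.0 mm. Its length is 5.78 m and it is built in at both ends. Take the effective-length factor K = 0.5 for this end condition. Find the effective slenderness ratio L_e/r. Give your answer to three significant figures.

λ ≈ 214

For a solid circle r = d/4 = 54.0/4 = 13.50 mm
L_e = K·L = 0.5 × 5.78 m = 2.890 m = 2890.0 mm
λ = L_e / r_min = 2890.0 / 13.50 = 214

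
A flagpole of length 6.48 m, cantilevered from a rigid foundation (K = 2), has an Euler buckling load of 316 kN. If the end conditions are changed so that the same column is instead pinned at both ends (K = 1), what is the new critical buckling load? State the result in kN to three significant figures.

P_cr ≈ 1260 kN

P_cr ∝ 1/K², so P_cr,new = P_cr,old × (K_old/K_new)² = 316 × (2/1)²
= 316 × 4.000 = 1260 kN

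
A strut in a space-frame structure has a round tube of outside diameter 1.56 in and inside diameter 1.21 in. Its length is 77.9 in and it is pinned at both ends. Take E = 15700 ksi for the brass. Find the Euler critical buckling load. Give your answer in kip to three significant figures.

P_cr ≈ 4.74 kip

d_o = 1.56 in, d_i = 1.21 in
I = π(d_o⁴ − d_i⁴)/64 = π(1.56⁴ − 1.210⁴)/64 = 0.1855 in⁴
Effective length L_e = K·L = 1 × 77.9 = 77.90 in
P_cr = π²EI / L_e² = π² × 15700×10³ × 0.1855 / 77.90² = 4.736×10^3 lb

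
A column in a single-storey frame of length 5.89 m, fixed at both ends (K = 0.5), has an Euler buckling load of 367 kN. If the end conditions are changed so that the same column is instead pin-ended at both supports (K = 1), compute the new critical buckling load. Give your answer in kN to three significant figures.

P_cr ≈ 91.8 kN

P_cr ∝ 1/K², so P_cr,new = P_cr,old × (K_old/K_new)² = 367 × (0.5/1)²
= 367 × 0.2500 = 91.8 kN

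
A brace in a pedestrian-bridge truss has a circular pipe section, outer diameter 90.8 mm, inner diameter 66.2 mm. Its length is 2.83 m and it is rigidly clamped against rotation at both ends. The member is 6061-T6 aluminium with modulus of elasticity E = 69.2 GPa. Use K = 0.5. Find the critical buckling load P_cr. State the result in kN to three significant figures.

P_cr ≈ 817 kN

d_o = 90.8 mm, d_i = 66.2 mm
I = π(d_o⁴ − d_i⁴)/64 = π(90.8⁴ − 66.20⁴)/64 = 2.394×10^6 mm⁴
I = 2.394×10^6 mm⁴ = 2.394×10^-6 m⁴
Effective length L_e = K·L = 0.5 × 2.83 = 1.415 m
P_cr = π²EI / L_e² = π² × 69.2×10⁹ × 2.394×10^-6 / 1.415² = 8.166×10^5 N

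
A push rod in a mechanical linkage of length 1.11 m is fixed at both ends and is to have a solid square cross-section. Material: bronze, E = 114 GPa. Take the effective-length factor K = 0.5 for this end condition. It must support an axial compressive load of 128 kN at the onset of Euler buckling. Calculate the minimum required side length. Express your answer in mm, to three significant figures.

a ≈ 25.5 mm

L_e = K·L = 0.5 × 1.11 = 0.5550 m
Required I = P_cr·L_e²/(π²E) = 1.280×10^5 × 0.5550² / (π² × 1.14×10^11) = 3.504×10^-8 m⁴
I_req = 3.504×10^4 mm⁴
Solid square: I = a⁴/12  ⇒  a = (12I)^(1/4) = (12×3.504×10^4)^(1/4) = 25.5 mm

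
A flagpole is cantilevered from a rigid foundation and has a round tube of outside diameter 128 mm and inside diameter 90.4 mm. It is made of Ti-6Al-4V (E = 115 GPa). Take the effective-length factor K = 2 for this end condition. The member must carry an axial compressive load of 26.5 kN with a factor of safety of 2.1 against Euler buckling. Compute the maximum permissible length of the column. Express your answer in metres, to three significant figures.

d_o = 128 mm, d_i = 90.4 mm
I = π(d_o⁴ − d_i⁴)/64 = π(128⁴ − 90.40⁴)/64 = 9.899×10^6 mm⁴
I = 9.899×10^-6 m⁴
Required critical load P_cr = n·P = 2.1 × 26.5 = 55.65 kN = 5.565×10^4 N
From P_cr = π²EI/(K·L)²:  L = (1/K)·√(π²EI/P_cr) = (1/2)·√(π²×1.15×10^11×9.899×10^-6/5.565×10^4)
L = 7.10 m

L_max ≈ 7.10 m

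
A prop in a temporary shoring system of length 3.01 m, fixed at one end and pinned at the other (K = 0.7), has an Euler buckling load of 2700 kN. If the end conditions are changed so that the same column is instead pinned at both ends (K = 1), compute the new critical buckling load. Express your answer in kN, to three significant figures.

P_cr ≈ 1320 kN

P_cr ∝ 1/K², so P_cr,new = P_cr,old × (K_old/K_new)² = 2700 × (0.7/1)²
= 2700 × 0.4900 = 1320 kN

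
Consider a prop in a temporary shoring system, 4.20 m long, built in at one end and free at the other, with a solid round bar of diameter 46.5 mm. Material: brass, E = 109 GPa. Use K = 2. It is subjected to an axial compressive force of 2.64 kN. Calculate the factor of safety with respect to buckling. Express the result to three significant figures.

I = πd⁴/64 = π×46.5⁴/64 = 2.295×10^5 mm⁴
I = 2.295×10^5 mm⁴ = 2.295×10^-7 m⁴
Effective length L_e = K·L = 2 × 4.20 = 8.400 m
P_cr = π²EI / L_e² = π² × 109×10⁹ × 2.295×10^-7 / 8.400² = 3.499×10^3 N
Factor of safety n = P_cr / P = 3.4990 / 2.64 = 1.33

n ≈ 1.33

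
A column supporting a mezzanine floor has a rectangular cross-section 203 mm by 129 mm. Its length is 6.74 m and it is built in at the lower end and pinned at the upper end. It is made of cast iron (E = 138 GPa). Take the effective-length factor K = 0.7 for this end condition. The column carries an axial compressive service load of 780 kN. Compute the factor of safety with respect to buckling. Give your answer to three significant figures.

Buckling occurs about the weak axis: I_min = h·b³/12 with b = 129 mm (the shorter side).
I_min = 203×129³/12 = 3.631×10^7 mm⁴
I = 3.631×10^7 mm⁴ = 3.631×10^-5 m⁴
Effective length L_e = K·L = 0.7 × 6.74 = 4.718 m
P_cr = π²EI / L_e² = π² × 138×10⁹ × 3.631×10^-5 / 4.718² = 2.222×10^6 N
Factor of safety n = P_cr / P = 2222.0 / 780 = 2.85

n ≈ 2.85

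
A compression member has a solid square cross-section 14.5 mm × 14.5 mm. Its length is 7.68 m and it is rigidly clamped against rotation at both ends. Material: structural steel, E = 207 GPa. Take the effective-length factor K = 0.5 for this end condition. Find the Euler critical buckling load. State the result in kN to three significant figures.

I = a⁴/12 = 14.5⁴/12 = 3.684×10^3 mm⁴
I = 3.684×10^3 mm⁴ = 3.684×10^-9 m⁴
Effective length L_e = K·L = 0.5 × 7.68 = 3.840 m
P_cr = π²EI / L_e² = π² × 207×10⁹ × 3.684×10^-9 / 3.840² = 510.4 N

P_cr ≈ 0.510 kN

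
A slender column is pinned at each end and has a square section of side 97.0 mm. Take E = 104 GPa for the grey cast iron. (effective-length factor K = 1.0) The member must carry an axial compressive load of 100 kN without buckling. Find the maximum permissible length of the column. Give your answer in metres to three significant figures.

I = a⁴/12 = 97.0⁴/12 = 7.377×10^6 mm⁴
I = 7.377×10^-6 m⁴
At the buckling limit P_cr = P = 1.000×10^5 N
From P_cr = π²EI/(K·L)²:  L = (1/K)·√(π²EI/P_cr) = (1/1)·√(π²×1.04×10^11×7.377×10^-6/1.000×10^5)
L = 8.70 m

L_max ≈ 8.70 m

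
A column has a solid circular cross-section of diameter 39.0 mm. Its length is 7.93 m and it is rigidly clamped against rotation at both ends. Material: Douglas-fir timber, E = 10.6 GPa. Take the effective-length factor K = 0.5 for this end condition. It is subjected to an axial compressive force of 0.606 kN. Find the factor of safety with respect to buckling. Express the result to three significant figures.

I = πd⁴/64 = π×39.0⁴/64 = 1.136×10^5 mm⁴
I = 1.136×10^5 mm⁴ = 1.136×10^-7 m⁴
Effective length L_e = K·L = 0.5 × 7.93 = 3.965 m
P_cr = π²EI / L_e² = π² × 10.6×10⁹ × 1.136×10^-7 / 3.965² = 755.7 N
Factor of safety n = P_cr / P = 0.75570 / 0.606 = 1.25

n ≈ 1.25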